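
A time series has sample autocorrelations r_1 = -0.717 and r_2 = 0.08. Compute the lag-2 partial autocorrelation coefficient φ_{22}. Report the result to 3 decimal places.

φ_{22} = (r_2 − r_1²) / (1 − r_1²)
r_1² = (-0.717)² = 0.514089
Numerator = 0.08 − 0.5141 = -0.4341; denominator = 1 − 0.5141 = 0.4859
φ_{22} = -0.4341 / 0.4859 = -0.893

-0.893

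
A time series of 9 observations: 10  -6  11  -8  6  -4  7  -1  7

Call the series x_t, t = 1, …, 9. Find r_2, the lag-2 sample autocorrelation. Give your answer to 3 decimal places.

Mean x̄ = (10 − 6 + 11 − 8 + 6 − 4 + 7 − 1 + 7)/9 = 2.4444
Σ(x_t−x̄)(x_{t+2}−x̄) = (64.6420) + (88.1975) + (30.4198) + (67.3086) + (16.1975) + (22.1975) + (20.7531) = 309.7160
Denominator Σ(x_t−x̄)² = 418.2222
r_2 = 309.7160 / 418.2222 = 0.741

0.741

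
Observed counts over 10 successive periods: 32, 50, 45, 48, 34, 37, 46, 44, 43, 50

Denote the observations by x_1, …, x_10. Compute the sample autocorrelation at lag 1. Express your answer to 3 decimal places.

Mean x̄ = (32 + 50 + 45 + 48 + 34 + 37 + 46 + 44 + 43 + 50)/10 = 42.9000
Numerator Σ_{t=1}^{9}(x_t−x̄)(x_{t+1}−x̄) = -58.7100
Denominator Σ(x_t−x̄)² = 374.9000
r_1 = -58.7100 / 374.9000 = -0.157

-0.157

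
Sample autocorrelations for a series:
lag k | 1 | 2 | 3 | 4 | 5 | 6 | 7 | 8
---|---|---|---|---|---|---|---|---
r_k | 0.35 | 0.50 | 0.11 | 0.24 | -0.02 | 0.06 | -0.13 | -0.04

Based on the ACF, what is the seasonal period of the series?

The largest autocorrelation is r_2 = 0.50; the remaining lags stay at or below 0.35.
The dominant spike at lag 2 indicates a seasonal period of 2.

2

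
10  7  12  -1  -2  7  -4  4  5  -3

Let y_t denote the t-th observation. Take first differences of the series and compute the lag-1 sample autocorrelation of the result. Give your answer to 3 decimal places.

First differences Δy: -3, 5, -13, -1, 9, -11, 8, 1, -8
Mean of differences = -1.4444
Numerator Σ(Δy_t−Δȳ)(Δy_{t+1}−Δȳ) = -267.9753
Denominator Σ(Δy_t−Δȳ)² = 516.2222
r_1(Δy) = -267.9753 / 516.2222 = -0.519

-0.519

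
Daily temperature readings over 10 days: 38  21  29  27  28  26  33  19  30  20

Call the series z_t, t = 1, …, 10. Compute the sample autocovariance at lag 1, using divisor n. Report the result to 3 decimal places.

Mean z̄ = (38 + 21 + 29 + 27 + 28 + 26 + 33 + 19 + 30 + 20)/10 = 27.1000
Σ_{t=1}^{9}(z_t−z̄)(z_{t+1}−z̄) = -177.7100
γ_1 = -177.7100 / 10 = -17.771

-17.771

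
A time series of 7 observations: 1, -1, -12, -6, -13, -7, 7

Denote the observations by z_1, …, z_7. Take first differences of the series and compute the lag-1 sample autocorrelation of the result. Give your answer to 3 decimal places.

-0.089

First differences Δz: -2, -11, 6, -7, 6, 14
Mean of differences = 1.0000
Numerator Σ(Δz_t−Δz̄)(Δz_{t+1}−Δz̄) = -39.0000
Denominator Σ(Δz_t−Δz̄)² = 436.0000
r_1(Δz) = -39.0000 / 436.0000 = -0.089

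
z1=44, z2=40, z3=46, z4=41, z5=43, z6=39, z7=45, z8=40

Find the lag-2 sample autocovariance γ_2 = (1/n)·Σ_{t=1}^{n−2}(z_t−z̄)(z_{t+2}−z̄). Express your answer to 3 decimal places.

Mean z̄ = (44 + 40 + 46 + 41 + 43 + 39 + 45 + 40)/8 = 42.2500
Deviations: 1.7500, -2.2500, 3.7500, -1.2500, 0.7500, -3.2500, 2.7500, -2.2500
Σ_{t=1}^{6}(z_t−z̄)(z_{t+2}−z̄) = 25.6250
γ_2 = 25.6250 / 8 = 3.203

3.203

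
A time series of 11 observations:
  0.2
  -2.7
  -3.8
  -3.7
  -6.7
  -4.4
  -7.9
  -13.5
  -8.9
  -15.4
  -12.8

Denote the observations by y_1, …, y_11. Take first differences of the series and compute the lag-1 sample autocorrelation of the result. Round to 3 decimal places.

First differences Δy: -2.9, -1.1, 0.1, -3.0, 2.3, -3.5, -5.6, 4.6, -6.5, 2.6
Mean of differences = -1.3000
Numerator Σ(Δy_t−Δȳ)(Δy_{t+1}−Δȳ) = -83.3300
Denominator Σ(Δy_t−Δȳ)² = 120.8000
r_1(Δy) = -83.3300 / 120.8000 = -0.690

-0.690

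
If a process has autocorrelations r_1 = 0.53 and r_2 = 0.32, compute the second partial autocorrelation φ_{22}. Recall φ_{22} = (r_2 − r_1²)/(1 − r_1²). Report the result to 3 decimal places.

0.054

φ_{22} = (r_2 − r_1²) / (1 − r_1²)
r_1² = (0.53)² = 0.2809
Numerator = 0.32 − 0.2809 = 0.0391; denominator = 1 − 0.2809 = 0.7191
φ_{22} = 0.0391 / 0.7191 = 0.054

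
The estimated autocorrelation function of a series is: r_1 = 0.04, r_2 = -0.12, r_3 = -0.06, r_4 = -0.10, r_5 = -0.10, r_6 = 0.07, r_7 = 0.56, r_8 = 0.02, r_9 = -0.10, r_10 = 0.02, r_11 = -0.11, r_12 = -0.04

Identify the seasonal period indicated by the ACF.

The largest autocorrelation is r_7 = 0.56; the remaining lags stay at or below 0.07.
The dominant spike at lag 7 indicates a seasonal period of 7.

7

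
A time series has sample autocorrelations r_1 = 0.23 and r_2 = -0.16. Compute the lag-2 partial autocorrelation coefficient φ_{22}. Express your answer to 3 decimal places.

-0.225

φ_{22} = (r_2 − r_1²) / (1 − r_1²)
r_1² = (0.23)² = 0.0529
Numerator = -0.16 − 0.0529 = -0.2129; denominator = 1 − 0.0529 = 0.9471
φ_{22} = -0.2129 / 0.9471 = -0.225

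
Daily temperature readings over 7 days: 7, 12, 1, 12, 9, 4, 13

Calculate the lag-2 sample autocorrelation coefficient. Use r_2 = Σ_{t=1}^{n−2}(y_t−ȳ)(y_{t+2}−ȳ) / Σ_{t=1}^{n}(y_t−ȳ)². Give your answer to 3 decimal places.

0.044

Mean ȳ = (7 + 12 + 1 + 12 + 9 + 4 + 13)/7 = 8.2857
Numerator Σ_{t=1}^{5}(y_t−ȳ)(y_{t+2}−ȳ) = 5.4082
Denominator Σ(y_t−ȳ)² = 123.4286
r_2 = 5.4082 / 123.4286 = 0.044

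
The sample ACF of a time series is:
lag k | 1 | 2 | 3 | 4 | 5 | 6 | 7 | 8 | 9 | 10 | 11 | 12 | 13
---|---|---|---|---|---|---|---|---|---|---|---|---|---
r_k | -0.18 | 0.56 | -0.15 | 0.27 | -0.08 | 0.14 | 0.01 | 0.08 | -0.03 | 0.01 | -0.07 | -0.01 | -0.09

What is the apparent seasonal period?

2

The largest autocorrelation is r_2 = 0.56, with a weaker echo at lag 4 (0.27); the remaining lags stay at or below 0.14.
The dominant spike at lag 2 indicates a seasonal period of 2.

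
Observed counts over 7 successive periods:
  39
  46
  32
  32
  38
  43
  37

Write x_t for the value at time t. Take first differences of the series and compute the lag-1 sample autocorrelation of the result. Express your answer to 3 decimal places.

-0.290

First differences Δx: 7, -14, 0, 6, 5, -6
Mean of differences = -0.3333
Numerator Σ(Δx_t−Δx̄)(Δx_{t+1}−Δx̄) = -99.1111
Denominator Σ(Δx_t−Δx̄)² = 341.3333
r_1(Δx) = -99.1111 / 341.3333 = -0.290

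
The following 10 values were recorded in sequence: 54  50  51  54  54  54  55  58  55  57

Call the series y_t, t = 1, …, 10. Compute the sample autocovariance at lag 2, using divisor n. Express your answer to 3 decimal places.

1.252

Mean ȳ = (54 + 50 + 51 + 54 + 54 + 54 + 55 + 58 + 55 + 57)/10 = 54.2000
Σ_{t=1}^{8}(y_t−ȳ)(y_{t+2}−ȳ) = 12.5200
γ_2 = 12.5200 / 10 = 1.252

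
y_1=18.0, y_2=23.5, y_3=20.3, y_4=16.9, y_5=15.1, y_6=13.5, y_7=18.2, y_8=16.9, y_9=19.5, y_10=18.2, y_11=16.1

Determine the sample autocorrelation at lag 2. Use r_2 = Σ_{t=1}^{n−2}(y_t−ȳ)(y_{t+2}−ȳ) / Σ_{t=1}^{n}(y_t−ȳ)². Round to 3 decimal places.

-0.099

Mean ȳ = (18.0 + 23.5 + 20.3 + 16.9 + 15.1 + 13.5 + 18.2 + 16.9 + 19.5 + 18.2 + 16.1)/11 = 17.8364
Numerator Σ_{t=1}^{9}(y_t−ȳ)(y_{t+2}−ȳ) = -7.1399
Denominator Σ(y_t−ȳ)² = 72.2655
r_2 = -7.1399 / 72.2655 = -0.099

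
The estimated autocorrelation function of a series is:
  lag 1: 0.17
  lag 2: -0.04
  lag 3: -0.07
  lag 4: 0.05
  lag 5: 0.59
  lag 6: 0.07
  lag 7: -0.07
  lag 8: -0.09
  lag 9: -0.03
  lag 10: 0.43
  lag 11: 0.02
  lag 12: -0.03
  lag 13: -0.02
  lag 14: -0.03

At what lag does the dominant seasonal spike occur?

5

The largest autocorrelation is r_5 = 0.59, with a weaker echo at lag 10 (0.43); the remaining lags stay at or below 0.17.
The dominant spike at lag 5 indicates a seasonal period of 5.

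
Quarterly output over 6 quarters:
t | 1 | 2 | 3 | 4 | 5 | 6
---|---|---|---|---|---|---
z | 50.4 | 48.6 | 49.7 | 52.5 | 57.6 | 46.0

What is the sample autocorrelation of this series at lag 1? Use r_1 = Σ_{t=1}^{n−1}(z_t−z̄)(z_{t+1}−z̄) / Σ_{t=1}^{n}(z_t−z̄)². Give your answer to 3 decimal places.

-0.251

Mean z̄ = (50.4 + 48.6 + 49.7 + 52.5 + 57.6 + 46.0)/6 = 50.8000
Σ(z_t−z̄)(z_{t+1}−z̄) = (0.8800) + (2.4200) + (-1.8700) + (11.5600) + (-32.6400) = -19.6500
Denominator Σ(z_t−z̄)² = 78.3800
r_1 = -19.6500 / 78.3800 = -0.251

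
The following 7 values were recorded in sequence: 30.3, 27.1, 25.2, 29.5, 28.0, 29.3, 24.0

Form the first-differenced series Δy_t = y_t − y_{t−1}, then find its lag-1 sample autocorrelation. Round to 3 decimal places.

-0.280

First differences Δy: -3.2, -1.9, 4.3, -1.5, 1.3, -5.3
Mean of differences = -1.0500
Numerator Σ(Δy_t−Δȳ)(Δy_{t+1}−Δȳ) = -16.1725
Denominator Σ(Δy_t−Δȳ)² = 57.7550
r_1(Δy) = -16.1725 / 57.7550 = -0.280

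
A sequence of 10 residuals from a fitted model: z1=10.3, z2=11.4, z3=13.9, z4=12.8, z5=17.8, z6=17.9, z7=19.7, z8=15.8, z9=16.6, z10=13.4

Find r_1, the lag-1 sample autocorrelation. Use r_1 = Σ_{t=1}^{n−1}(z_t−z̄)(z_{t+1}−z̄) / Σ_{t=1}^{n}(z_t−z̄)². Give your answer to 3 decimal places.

Mean z̄ = (10.3 + 11.4 + 13.9 + 12.8 + 17.8 + 17.9 + 19.7 + 15.8 + 16.6 + 13.4)/10 = 14.9600
Numerator Σ_{t=1}^{9}(z_t−z̄)(z_{t+1}−z̄) = 41.6044
Denominator Σ(z_t−z̄)² = 85.1840
r_1 = 41.6044 / 85.1840 = 0.488

0.488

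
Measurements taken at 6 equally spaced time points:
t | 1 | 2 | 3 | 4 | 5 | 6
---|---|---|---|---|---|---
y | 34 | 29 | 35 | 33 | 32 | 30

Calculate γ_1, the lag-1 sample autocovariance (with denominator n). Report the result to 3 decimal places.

Mean ȳ = (34 + 29 + 35 + 33 + 32 + 30)/6 = 32.1667
Deviations: 1.8333, -3.1667, 2.8333, 0.8333, -0.1667, -2.1667
Σ_{t=1}^{5}(y_t−ȳ)(y_{t+1}−ȳ) = -12.1944
γ_1 = -12.1944 / 6 = -2.032

-2.032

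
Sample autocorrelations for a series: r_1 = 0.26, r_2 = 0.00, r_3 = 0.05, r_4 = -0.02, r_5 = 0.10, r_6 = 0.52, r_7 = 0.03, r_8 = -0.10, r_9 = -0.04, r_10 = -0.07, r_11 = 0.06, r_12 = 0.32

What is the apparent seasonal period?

The largest autocorrelation is r_6 = 0.52, with a weaker echo at lag 12 (0.32); the remaining lags stay at or below 0.26. The elevated value at lag 1 (0.26), dropping to 0.00 at lag 2, reflects decaying short-term dependence rather than seasonality.
The dominant spike at lag 6 indicates a seasonal period of 6.

6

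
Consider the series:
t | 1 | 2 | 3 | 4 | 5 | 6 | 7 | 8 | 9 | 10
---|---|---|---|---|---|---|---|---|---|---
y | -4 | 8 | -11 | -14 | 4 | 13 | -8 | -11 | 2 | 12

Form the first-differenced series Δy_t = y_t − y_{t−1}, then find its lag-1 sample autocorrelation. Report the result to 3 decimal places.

-0.056

First differences Δy: 12, -19, -3, 18, 9, -21, -3, 13, 10
Mean of differences = 1.7778
Numerator Σ(Δy_t−Δȳ)(Δy_{t+1}−Δȳ) = -90.4938
Denominator Σ(Δy_t−Δȳ)² = 1609.5556
r_1(Δy) = -90.4938 / 1609.5556 = -0.056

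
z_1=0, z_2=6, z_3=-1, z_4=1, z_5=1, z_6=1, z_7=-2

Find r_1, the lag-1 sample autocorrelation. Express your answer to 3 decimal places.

-0.376

Mean z̄ = (0 + 6 − 1 + 1 + 1 + 1 − 2)/7 = 0.8571
Deviations from mean: -0.8571, 5.1429, -1.8571, 0.1429, 0.1429, 0.1429, -2.8571
Numerator Σ_{t=1}^{6}(z_t−z̄)(z_{t+1}−z̄) = -14.5918
Denominator Σ(z_t−z̄)² = 38.8571
r_1 = -14.5918 / 38.8571 = -0.376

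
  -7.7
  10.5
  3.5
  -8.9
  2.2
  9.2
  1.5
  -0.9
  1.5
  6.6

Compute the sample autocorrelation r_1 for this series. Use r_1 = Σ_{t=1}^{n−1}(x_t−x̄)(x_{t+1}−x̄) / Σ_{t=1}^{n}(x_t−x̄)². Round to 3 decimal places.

-0.242

Mean x̄ = (-7.7 + 10.5 + 3.5 − 8.9 + 2.2 + 9.2 + 1.5 − 0.9 + 1.5 + 6.6)/10 = 1.7500
Numerator Σ_{t=1}^{9}(x_t−x̄)(x_{t+1}−x̄) = -89.2025
Denominator Σ(x_t−x̄)² = 368.7250
r_1 = -89.2025 / 368.7250 = -0.242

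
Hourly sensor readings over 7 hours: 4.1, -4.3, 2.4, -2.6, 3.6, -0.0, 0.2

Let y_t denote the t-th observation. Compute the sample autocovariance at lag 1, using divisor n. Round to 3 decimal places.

Mean ȳ = (4.1 − 4.3 + 2.4 − 2.6 + 3.6 − 0.0 + 0.2)/7 = 0.4857
Σ_{t=1}^{6}(y_t−ȳ)(y_{t+1}−ȳ) = -43.3488
γ_1 = -43.3488 / 7 = -6.193

-6.193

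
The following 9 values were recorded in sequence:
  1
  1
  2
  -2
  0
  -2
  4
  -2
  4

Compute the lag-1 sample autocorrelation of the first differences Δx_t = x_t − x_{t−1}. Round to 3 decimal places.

First differences Δx: 0, 1, -4, 2, -2, 6, -6, 6
Mean of differences = 0.3750
Numerator Σ(Δx_t−Δx̄)(Δx_{t+1}−Δx̄) = -99.0156
Denominator Σ(Δx_t−Δx̄)² = 131.8750
r_1(Δx) = -99.0156 / 131.8750 = -0.751

-0.751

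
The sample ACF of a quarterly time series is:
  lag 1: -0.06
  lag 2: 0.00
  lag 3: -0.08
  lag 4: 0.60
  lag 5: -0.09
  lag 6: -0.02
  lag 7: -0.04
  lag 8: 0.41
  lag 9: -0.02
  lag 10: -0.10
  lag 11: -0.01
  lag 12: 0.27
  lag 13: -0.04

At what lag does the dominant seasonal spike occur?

4

The largest autocorrelation is r_4 = 0.60, with weaker echoes at lags 8 (0.41) and 12 (0.27); the remaining lags stay at or below 0.00.
The dominant spike at lag 4 indicates a seasonal period of 4.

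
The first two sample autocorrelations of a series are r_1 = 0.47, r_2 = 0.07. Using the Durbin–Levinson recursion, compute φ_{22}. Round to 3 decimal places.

-0.194

φ_{22} = (r_2 − r_1²) / (1 − r_1²)
r_1² = (0.47)² = 0.2209
Numerator = 0.07 − 0.2209 = -0.1509; denominator = 1 − 0.2209 = 0.7791
φ_{22} = -0.1509 / 0.7791 = -0.194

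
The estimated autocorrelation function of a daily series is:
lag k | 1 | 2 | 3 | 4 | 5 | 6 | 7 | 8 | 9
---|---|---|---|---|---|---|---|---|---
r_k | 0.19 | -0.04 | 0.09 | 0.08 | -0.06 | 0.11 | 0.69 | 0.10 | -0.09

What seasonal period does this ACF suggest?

The largest autocorrelation is r_7 = 0.69; the remaining lags stay at or below 0.19.
The dominant spike at lag 7 indicates a seasonal period of 7.

7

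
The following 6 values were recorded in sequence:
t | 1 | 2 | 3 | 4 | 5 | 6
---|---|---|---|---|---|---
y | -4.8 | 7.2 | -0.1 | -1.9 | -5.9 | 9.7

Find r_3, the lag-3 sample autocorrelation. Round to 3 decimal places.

-0.175

Mean ȳ = (-4.8 + 7.2 − 0.1 − 1.9 − 5.9 + 9.7)/6 = 0.7000
Deviations from mean: -5.5000, 6.5000, -0.8000, -2.6000, -6.6000, 9.0000
Σ(y_t−ȳ)(y_{t+3}−ȳ) = (14.3000) + (-42.9000) + (-7.2000) = -35.8000
Denominator Σ(y_t−ȳ)² = 204.4600
r_3 = -35.8000 / 204.4600 = -0.175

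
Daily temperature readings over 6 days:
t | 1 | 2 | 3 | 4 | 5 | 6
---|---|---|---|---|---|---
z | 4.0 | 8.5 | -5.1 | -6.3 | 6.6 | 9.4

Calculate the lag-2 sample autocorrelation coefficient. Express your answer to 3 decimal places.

Mean z̄ = (4.0 + 8.5 − 5.1 − 6.3 + 6.6 + 9.4)/6 = 2.8500
Σ(z_t−z̄)(z_{t+2}−z̄) = (-9.1425) + (-51.6975) + (-29.8125) + (-59.9325) = -150.5850
Denominator Σ(z_t−z̄)² = 237.1350
r_2 = -150.5850 / 237.1350 = -0.635

-0.635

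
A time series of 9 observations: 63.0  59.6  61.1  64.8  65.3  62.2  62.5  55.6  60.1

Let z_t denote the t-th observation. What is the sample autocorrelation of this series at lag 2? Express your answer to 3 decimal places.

-0.122

Mean z̄ = (63.0 + 59.6 + 61.1 + 64.8 + 65.3 + 62.2 + 62.5 + 55.6 + 60.1)/9 = 61.5778
Numerator Σ_{t=1}^{7}(z_t−z̄)(z_{t+2}−z̄) = -8.4754
Denominator Σ(z_t−z̄)² = 69.5556
r_2 = -8.4754 / 69.5556 = -0.122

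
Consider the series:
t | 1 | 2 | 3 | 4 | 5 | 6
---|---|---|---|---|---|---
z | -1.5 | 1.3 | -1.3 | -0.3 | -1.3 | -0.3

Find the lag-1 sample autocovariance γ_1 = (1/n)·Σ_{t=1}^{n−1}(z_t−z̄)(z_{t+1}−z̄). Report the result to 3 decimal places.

Mean z̄ = (-1.5 + 1.3 − 1.3 − 0.3 − 1.3 − 0.3)/6 = -0.5667
Deviations: -0.9333, 1.8667, -0.7333, 0.2667, -0.7333, 0.2667
Σ_{t=1}^{5}(z_t−z̄)(z_{t+1}−z̄) = -3.6978
γ_1 = -3.6978 / 6 = -0.616

-0.616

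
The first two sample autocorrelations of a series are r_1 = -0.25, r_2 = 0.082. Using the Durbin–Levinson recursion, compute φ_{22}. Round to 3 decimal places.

φ_{22} = (r_2 − r_1²) / (1 − r_1²)
r_1² = (-0.25)² = 0.0625
Numerator = 0.082 − 0.0625 = 0.0195; denominator = 1 − 0.0625 = 0.9375
φ_{22} = 0.0195 / 0.9375 = 0.021

0.021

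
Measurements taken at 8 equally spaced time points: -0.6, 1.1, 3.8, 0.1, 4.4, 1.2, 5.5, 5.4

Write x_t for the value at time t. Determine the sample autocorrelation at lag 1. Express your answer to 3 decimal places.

-0.071

Mean x̄ = (-0.6 + 1.1 + 3.8 + 0.1 + 4.4 + 1.2 + 5.5 + 5.4)/8 = 2.6125
Σ(x_t−x̄)(x_{t+1}−x̄) = (4.8589) + (-1.7961) + (-2.9836) + (-4.4911) + (-2.5248) + (-4.0786) + (8.0489) = -2.9664
Denominator Σ(x_t−x̄)² = 41.6288
r_1 = -2.9664 / 41.6288 = -0.071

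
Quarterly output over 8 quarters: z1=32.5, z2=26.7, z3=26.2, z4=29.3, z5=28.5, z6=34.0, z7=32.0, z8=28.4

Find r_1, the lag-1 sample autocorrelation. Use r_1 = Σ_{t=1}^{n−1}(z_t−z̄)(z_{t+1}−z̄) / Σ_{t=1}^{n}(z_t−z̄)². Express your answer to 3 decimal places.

Mean z̄ = (32.5 + 26.7 + 26.2 + 29.3 + 28.5 + 34.0 + 32.0 + 28.4)/8 = 29.7000
Numerator Σ_{t=1}^{7}(z_t−z̄)(z_{t+1}−z̄) = 5.7200
Denominator Σ(z_t−z̄)² = 56.1600
r_1 = 5.7200 / 56.1600 = 0.102

0.102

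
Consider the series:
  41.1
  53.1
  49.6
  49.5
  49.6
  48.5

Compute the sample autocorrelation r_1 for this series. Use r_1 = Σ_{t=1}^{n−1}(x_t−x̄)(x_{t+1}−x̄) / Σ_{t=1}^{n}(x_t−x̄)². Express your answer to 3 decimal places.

Mean x̄ = (41.1 + 53.1 + 49.6 + 49.5 + 49.6 + 48.5)/6 = 48.5667
Deviations from mean: -7.4667, 4.5333, 1.0333, 0.9333, 1.0333, -0.0667
Σ(x_t−x̄)(x_{t+1}−x̄) = (-33.8489) + (4.6844) + (0.9644) + (0.9644) + (-0.0689) = -27.3044
Denominator Σ(x_t−x̄)² = 79.3133
r_1 = -27.3044 / 79.3133 = -0.344

-0.344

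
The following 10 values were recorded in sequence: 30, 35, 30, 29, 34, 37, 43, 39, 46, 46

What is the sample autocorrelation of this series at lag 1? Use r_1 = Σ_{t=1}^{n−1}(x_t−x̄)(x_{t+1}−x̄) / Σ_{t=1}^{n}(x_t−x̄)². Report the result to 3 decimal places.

0.580

Mean x̄ = (30 + 35 + 30 + 29 + 34 + 37 + 43 + 39 + 46 + 46)/10 = 36.9000
Numerator Σ_{t=1}^{9}(x_t−x̄)(x_{t+1}−x̄) = 218.6900
Denominator Σ(x_t−x̄)² = 376.9000
r_1 = 218.6900 / 376.9000 = 0.580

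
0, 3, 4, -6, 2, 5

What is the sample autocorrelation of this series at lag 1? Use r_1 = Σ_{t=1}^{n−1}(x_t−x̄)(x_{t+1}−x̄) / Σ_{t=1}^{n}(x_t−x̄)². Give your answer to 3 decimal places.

Mean x̄ = (0 + 3 + 4 − 6 + 2 + 5)/6 = 1.3333
Deviations from mean: -1.3333, 1.6667, 2.6667, -7.3333, 0.6667, 3.6667
Σ(x_t−x̄)(x_{t+1}−x̄) = (-2.2222) + (4.4444) + (-19.5556) + (-4.8889) + (2.4444) = -19.7778
Denominator Σ(x_t−x̄)² = 79.3333
r_1 = -19.7778 / 79.3333 = -0.249

-0.249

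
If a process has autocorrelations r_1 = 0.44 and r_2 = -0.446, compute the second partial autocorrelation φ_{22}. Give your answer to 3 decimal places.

-0.793

φ_{22} = (r_2 − r_1²) / (1 − r_1²)
r_1² = (0.44)² = 0.1936
Numerator = -0.446 − 0.1936 = -0.6396; denominator = 1 − 0.1936 = 0.8064
φ_{22} = -0.6396 / 0.8064 = -0.793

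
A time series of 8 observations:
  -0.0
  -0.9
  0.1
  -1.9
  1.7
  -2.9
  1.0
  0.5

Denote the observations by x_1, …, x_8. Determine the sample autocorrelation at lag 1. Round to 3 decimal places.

-0.726

Mean x̄ = (-0.0 − 0.9 + 0.1 − 1.9 + 1.7 − 2.9 + 1.0 + 0.5)/8 = -0.3000
Σ(x_t−x̄)(x_{t+1}−x̄) = (-0.1800) + (-0.2400) + (-0.6400) + (-3.2000) + (-5.2000) + (-3.3800) + (1.0400) = -11.8000
Denominator Σ(x_t−x̄)² = 16.2600
r_1 = -11.8000 / 16.2600 = -0.726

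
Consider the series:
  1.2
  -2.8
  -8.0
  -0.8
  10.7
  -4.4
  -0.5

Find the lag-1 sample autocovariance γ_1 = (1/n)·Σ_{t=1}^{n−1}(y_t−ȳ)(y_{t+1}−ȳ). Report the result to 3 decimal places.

Mean ȳ = (1.2 − 2.8 − 8.0 − 0.8 + 10.7 − 4.4 − 0.5)/7 = -0.6571
Σ_{t=1}^{6}(y_t−ȳ)(y_{t+1}−ȳ) = -31.9147
γ_1 = -31.9147 / 7 = -4.559

-4.559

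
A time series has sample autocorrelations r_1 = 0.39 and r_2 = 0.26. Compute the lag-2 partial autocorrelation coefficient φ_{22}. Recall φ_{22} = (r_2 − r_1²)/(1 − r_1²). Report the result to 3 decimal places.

φ_{22} = (r_2 − r_1²) / (1 − r_1²)
r_1² = (0.39)² = 0.1521
Numerator = 0.26 − 0.1521 = 0.1079; denominator = 1 − 0.1521 = 0.8479
φ_{22} = 0.1079 / 0.8479 = 0.127

0.127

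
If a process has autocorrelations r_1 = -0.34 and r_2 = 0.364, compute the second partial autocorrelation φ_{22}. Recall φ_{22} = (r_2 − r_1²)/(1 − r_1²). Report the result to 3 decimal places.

0.281

φ_{22} = (r_2 − r_1²) / (1 − r_1²)
r_1² = (-0.34)² = 0.1156
Numerator = 0.364 − 0.1156 = 0.2484; denominator = 1 − 0.1156 = 0.8844
φ_{22} = 0.2484 / 0.8844 = 0.281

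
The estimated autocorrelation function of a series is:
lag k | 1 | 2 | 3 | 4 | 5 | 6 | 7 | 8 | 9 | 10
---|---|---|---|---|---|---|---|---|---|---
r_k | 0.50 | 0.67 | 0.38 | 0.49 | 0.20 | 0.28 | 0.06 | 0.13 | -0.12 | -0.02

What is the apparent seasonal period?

The largest autocorrelation is r_2 = 0.67; the remaining lags stay at or below 0.50.
The dominant spike at lag 2 indicates a seasonal period of 2.

2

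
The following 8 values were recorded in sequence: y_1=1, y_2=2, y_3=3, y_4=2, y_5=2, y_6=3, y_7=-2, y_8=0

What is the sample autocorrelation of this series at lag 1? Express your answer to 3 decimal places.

0.119

Mean ȳ = (1 + 2 + 3 + 2 + 2 + 3 − 2 + 0)/8 = 1.3750
Deviations from mean: -0.3750, 0.6250, 1.6250, 0.6250, 0.6250, 1.6250, -3.3750, -1.3750
Σ(y_t−ȳ)(y_{t+1}−ȳ) = (-0.2344) + (1.0156) + (1.0156) + (0.3906) + (1.0156) + (-5.4844) + (4.6406) = 2.3594
Denominator Σ(y_t−ȳ)² = 19.8750
r_1 = 2.3594 / 19.8750 = 0.119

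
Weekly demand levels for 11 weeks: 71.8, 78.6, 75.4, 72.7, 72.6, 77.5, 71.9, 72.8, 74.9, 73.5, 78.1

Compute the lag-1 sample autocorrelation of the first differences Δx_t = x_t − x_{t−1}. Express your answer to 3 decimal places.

First differences Δx: 6.8, -3.2, -2.7, -0.1, 4.9, -5.6, 0.9, 2.1, -1.4, 4.6
Mean of differences = 0.6300
Numerator Σ(Δx_t−Δx̄)(Δx_{t+1}−Δx̄) = -50.4939
Denominator Σ(Δx_t−Δx̄)² = 143.5210
r_1(Δx) = -50.4939 / 143.5210 = -0.352

-0.352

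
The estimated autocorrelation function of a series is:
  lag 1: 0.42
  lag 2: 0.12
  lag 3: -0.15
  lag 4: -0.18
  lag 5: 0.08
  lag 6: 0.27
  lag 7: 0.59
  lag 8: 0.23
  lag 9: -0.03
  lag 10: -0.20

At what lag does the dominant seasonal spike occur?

The largest autocorrelation is r_7 = 0.59; the remaining lags stay at or below 0.42. The elevated value at lag 1 (0.42), dropping to 0.12 at lag 2, reflects decaying short-term dependence rather than seasonality.
The dominant spike at lag 7 indicates a seasonal period of 7.

7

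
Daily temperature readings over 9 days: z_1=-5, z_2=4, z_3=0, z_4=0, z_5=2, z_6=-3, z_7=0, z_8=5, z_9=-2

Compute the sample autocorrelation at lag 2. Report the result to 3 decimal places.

-0.180

Mean z̄ = (-5 + 4 + 0 + 0 + 2 − 3 + 0 + 5 − 2)/9 = 0.1111
Σ(z_t−z̄)(z_{t+2}−z̄) = (0.5679) + (-0.4321) + (-0.2099) + (0.3457) + (-0.2099) + (-15.2099) + (0.2346) = -14.9136
Denominator Σ(z_t−z̄)² = 82.8889
r_2 = -14.9136 / 82.8889 = -0.180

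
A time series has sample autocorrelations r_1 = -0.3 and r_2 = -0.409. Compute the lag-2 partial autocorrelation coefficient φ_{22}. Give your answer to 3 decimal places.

-0.548

φ_{22} = (r_2 − r_1²) / (1 − r_1²)
r_1² = (-0.3)² = 0.09
Numerator = -0.409 − 0.0900 = -0.4990; denominator = 1 − 0.0900 = 0.9100
φ_{22} = -0.4990 / 0.9100 = -0.548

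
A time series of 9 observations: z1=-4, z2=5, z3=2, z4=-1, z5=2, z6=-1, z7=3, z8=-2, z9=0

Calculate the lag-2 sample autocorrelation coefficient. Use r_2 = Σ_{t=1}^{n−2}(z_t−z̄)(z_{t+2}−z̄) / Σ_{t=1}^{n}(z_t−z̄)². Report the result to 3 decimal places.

-0.042

Mean z̄ = (-4 + 5 + 2 − 1 + 2 − 1 + 3 − 2 + 0)/9 = 0.4444
Σ(z_t−z̄)(z_{t+2}−z̄) = (-6.9136) + (-6.5802) + (2.4198) + (2.0864) + (3.9753) + (3.5309) + (-1.1358) = -2.6173
Denominator Σ(z_t−z̄)² = 62.2222
r_2 = -2.6173 / 62.2222 = -0.042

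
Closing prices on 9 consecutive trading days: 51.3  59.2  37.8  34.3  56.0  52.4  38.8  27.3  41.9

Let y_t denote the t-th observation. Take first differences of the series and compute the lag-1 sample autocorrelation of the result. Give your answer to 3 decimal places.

First differences Δy: 7.9, -21.4, -3.5, 21.7, -3.6, -13.6, -11.5, 14.6
Mean of differences = -1.1750
Numerator Σ(Δy_t−Δȳ)(Δy_{t+1}−Δȳ) = -249.6331
Denominator Σ(Δy_t−Δȳ)² = 1535.7950
r_1(Δy) = -249.6331 / 1535.7950 = -0.163

-0.163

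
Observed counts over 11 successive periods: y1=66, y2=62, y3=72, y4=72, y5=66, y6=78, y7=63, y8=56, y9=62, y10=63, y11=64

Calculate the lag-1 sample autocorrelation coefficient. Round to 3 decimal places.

Mean ȳ = (66 + 62 + 72 + 72 + 66 + 78 + 63 + 56 + 62 + 63 + 64)/11 = 65.8182
Numerator Σ_{t=1}^{10}(y_t−ȳ)(y_{t+1}−ȳ) = 63.9669
Denominator Σ(y_t−ȳ)² = 369.6364
r_1 = 63.9669 / 369.6364 = 0.173

0.173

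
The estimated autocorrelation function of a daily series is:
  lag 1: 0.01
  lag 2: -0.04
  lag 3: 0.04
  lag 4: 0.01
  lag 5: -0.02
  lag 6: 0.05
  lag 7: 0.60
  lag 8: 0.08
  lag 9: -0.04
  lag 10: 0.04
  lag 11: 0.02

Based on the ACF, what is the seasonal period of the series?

The largest autocorrelation is r_7 = 0.60; the remaining lags stay at or below 0.08.
The dominant spike at lag 7 indicates a seasonal period of 7.

7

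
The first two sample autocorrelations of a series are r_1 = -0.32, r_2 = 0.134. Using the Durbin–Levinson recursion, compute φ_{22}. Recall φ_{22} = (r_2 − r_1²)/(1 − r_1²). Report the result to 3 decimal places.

0.035

φ_{22} = (r_2 − r_1²) / (1 − r_1²)
r_1² = (-0.32)² = 0.1024
Numerator = 0.134 − 0.1024 = 0.0316; denominator = 1 − 0.1024 = 0.8976
φ_{22} = 0.0316 / 0.8976 = 0.035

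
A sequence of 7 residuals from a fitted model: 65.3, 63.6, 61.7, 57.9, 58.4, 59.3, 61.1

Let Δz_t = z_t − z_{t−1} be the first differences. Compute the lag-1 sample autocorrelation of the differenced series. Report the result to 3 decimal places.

0.319

First differences Δz: -1.7, -1.9, -3.8, 0.5, 0.9, 1.8
Mean of differences = -0.7000
Numerator Σ(Δz_t−Δz̄)(Δz_{t+1}−Δz̄) = 7.1200
Denominator Σ(Δz_t−Δz̄)² = 22.3000
r_1(Δz) = 7.1200 / 22.3000 = 0.319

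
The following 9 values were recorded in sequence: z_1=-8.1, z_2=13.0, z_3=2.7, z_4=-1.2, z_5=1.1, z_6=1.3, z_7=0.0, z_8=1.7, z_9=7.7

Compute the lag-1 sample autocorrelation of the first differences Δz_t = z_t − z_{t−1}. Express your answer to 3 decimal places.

First differences Δz: 21.1, -10.3, -3.9, 2.3, 0.2, -1.3, 1.7, 6.0
Mean of differences = 1.9750
Numerator Σ(Δz_t−Δz̄)(Δz_{t+1}−Δz̄) = -159.5231
Denominator Σ(Δz_t−Δz̄)² = 581.2150
r_1(Δz) = -159.5231 / 581.2150 = -0.274

-0.274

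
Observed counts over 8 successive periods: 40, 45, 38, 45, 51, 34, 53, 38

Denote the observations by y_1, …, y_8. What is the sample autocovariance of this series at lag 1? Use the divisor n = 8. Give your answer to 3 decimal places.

-27.750

Mean ȳ = (40 + 45 + 38 + 45 + 51 + 34 + 53 + 38)/8 = 43.0000
Σ_{t=1}^{7}(y_t−ȳ)(y_{t+1}−ȳ) = -222.0000
γ_1 = -222.0000 / 8 = -27.750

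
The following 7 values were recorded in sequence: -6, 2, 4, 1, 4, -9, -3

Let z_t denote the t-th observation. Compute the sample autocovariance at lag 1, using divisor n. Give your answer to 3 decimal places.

Mean z̄ = (-6 + 2 + 4 + 1 + 4 − 9 − 3)/7 = -1.0000
Σ_{t=1}^{6}(z_t−z̄)(z_{t+1}−z̄) = -4.0000
γ_1 = -4.0000 / 7 = -0.571

-0.571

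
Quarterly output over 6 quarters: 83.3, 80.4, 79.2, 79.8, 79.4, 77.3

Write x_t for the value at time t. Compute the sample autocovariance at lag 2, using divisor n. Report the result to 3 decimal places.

Mean x̄ = (83.3 + 80.4 + 79.2 + 79.8 + 79.4 + 77.3)/6 = 79.9000
Σ_{t=1}^{4}(x_t−x̄)(x_{t+2}−x̄) = -1.8200
γ_2 = -1.8200 / 6 = -0.303

-0.303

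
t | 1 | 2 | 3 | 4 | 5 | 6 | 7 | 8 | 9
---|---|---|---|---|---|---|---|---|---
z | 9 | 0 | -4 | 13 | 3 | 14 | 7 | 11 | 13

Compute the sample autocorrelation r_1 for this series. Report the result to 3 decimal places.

Mean z̄ = (9 + 0 − 4 + 13 + 3 + 14 + 7 + 11 + 13)/9 = 7.3333
Numerator Σ_{t=1}^{8}(z_t−z̄)(z_{t+1}−z̄) = -29.4444
Denominator Σ(z_t−z̄)² = 326.0000
r_1 = -29.4444 / 326.0000 = -0.090

-0.090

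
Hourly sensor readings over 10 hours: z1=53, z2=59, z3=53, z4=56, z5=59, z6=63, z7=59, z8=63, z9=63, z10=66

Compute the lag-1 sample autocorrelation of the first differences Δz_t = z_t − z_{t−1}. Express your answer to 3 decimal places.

-0.568

First differences Δz: 6, -6, 3, 3, 4, -4, 4, 0, 3
Mean of differences = 1.4444
Numerator Σ(Δz_t−Δz̄)(Δz_{t+1}−Δz̄) = -72.8642
Denominator Σ(Δz_t−Δz̄)² = 128.2222
r_1(Δz) = -72.8642 / 128.2222 = -0.568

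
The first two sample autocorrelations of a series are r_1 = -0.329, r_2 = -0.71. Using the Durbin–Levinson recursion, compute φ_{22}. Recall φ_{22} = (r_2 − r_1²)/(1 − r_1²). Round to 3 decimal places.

φ_{22} = (r_2 − r_1²) / (1 − r_1²)
r_1² = (-0.329)² = 0.108241
Numerator = -0.71 − 0.1082 = -0.8182; denominator = 1 − 0.1082 = 0.8918
φ_{22} = -0.8182 / 0.8918 = -0.918

-0.918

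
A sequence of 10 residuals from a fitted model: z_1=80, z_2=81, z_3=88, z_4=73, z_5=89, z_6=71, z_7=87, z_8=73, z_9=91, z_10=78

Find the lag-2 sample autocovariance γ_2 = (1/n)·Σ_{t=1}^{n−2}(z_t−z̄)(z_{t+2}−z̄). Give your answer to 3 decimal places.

Mean z̄ = (80 + 81 + 88 + 73 + 89 + 71 + 87 + 73 + 91 + 78)/10 = 81.1000
Σ_{t=1}^{8}(z_t−z̄)(z_{t+2}−z̄) = 341.4800
γ_2 = 341.4800 / 10 = 34.148

34.148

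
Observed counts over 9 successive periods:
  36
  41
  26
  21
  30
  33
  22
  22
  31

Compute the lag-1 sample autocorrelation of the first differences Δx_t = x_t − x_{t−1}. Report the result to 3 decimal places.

-0.112

First differences Δx: 5, -15, -5, 9, 3, -11, 0, 9
Mean of differences = -0.6250
Numerator Σ(Δx_t−Δx̄)(Δx_{t+1}−Δx̄) = -63.2656
Denominator Σ(Δx_t−Δx̄)² = 563.8750
r_1(Δx) = -63.2656 / 563.8750 = -0.112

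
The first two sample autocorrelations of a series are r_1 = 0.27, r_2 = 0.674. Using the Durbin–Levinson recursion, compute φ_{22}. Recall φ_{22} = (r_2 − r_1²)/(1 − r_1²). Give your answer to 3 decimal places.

0.648

φ_{22} = (r_2 − r_1²) / (1 − r_1²)
r_1² = (0.27)² = 0.0729
Numerator = 0.674 − 0.0729 = 0.6011; denominator = 1 − 0.0729 = 0.9271
φ_{22} = 0.6011 / 0.9271 = 0.648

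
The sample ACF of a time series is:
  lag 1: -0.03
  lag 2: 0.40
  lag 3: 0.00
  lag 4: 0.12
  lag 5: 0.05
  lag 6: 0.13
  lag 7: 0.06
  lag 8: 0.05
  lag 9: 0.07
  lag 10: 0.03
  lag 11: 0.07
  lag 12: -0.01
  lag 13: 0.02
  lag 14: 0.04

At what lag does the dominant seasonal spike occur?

2

The largest autocorrelation is r_2 = 0.40; the remaining lags stay at or below 0.13.
The dominant spike at lag 2 indicates a seasonal period of 2.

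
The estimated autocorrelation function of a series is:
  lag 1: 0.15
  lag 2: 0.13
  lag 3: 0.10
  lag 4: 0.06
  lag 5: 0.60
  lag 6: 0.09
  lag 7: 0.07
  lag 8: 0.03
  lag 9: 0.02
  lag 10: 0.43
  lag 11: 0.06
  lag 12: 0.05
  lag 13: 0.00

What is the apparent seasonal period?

The largest autocorrelation is r_5 = 0.60, with a weaker echo at lag 10 (0.43); the remaining lags stay at or below 0.15.
The dominant spike at lag 5 indicates a seasonal period of 5.

5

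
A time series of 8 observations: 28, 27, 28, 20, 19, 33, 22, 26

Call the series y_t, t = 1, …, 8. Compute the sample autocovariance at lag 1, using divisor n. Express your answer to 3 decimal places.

Mean ȳ = (28 + 27 + 28 + 20 + 19 + 33 + 22 + 26)/8 = 25.3750
Deviations: 2.6250, 1.6250, 2.6250, -5.3750, -6.3750, 7.6250, -3.3750, 0.6250
Σ_{t=1}^{7}(y_t−ȳ)(y_{t+1}−ȳ) = -47.7656
γ_1 = -47.7656 / 8 = -5.971

-5.971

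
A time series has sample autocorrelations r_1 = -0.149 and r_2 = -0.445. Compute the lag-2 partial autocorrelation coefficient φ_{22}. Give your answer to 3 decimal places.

-0.478

φ_{22} = (r_2 − r_1²) / (1 − r_1²)
r_1² = (-0.149)² = 0.022201
Numerator = -0.445 − 0.0222 = -0.4672; denominator = 1 − 0.0222 = 0.9778
φ_{22} = -0.4672 / 0.9778 = -0.478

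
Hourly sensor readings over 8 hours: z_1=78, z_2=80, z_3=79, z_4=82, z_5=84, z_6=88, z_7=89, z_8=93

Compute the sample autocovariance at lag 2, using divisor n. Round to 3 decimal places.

8.293

Mean z̄ = (78 + 80 + 79 + 82 + 84 + 88 + 89 + 93)/8 = 84.1250
Deviations: -6.1250, -4.1250, -5.1250, -2.1250, -0.1250, 3.8750, 4.8750, 8.8750
Σ_{t=1}^{6}(z_t−z̄)(z_{t+2}−z̄) = 66.3438
γ_2 = 66.3438 / 8 = 8.293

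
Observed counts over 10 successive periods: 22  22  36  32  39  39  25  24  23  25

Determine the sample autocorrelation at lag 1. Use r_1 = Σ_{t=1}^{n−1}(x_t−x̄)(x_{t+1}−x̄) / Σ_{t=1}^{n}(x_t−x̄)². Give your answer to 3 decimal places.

Mean x̄ = (22 + 22 + 36 + 32 + 39 + 39 + 25 + 24 + 23 + 25)/10 = 28.7000
Numerator Σ_{t=1}^{9}(x_t−x̄)(x_{t+1}−x̄) = 187.3100
Denominator Σ(x_t−x̄)² = 448.1000
r_1 = 187.3100 / 448.1000 = 0.418

0.418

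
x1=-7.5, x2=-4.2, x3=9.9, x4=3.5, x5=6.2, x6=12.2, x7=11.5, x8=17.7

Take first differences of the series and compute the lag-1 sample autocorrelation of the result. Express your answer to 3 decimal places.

First differences Δx: 3.3, 14.1, -6.4, 2.7, 6.0, -0.7, 6.2
Mean of differences = 3.6000
Numerator Σ(Δx_t−Δx̄)(Δx_{t+1}−Δx̄) = -122.8100
Denominator Σ(Δx_t−Δx̄)² = 242.1600
r_1(Δx) = -122.8100 / 242.1600 = -0.507

-0.507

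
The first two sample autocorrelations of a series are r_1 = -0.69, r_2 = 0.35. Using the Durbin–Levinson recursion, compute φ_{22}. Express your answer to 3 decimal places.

-0.241

φ_{22} = (r_2 − r_1²) / (1 − r_1²)
r_1² = (-0.69)² = 0.4761
Numerator = 0.35 − 0.4761 = -0.1261; denominator = 1 − 0.4761 = 0.5239
φ_{22} = -0.1261 / 0.5239 = -0.241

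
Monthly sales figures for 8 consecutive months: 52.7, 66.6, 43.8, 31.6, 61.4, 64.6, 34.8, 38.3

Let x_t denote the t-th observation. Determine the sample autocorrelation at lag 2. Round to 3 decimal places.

-0.736

Mean x̄ = (52.7 + 66.6 + 43.8 + 31.6 + 61.4 + 64.6 + 34.8 + 38.3)/8 = 49.2250
Deviations from mean: 3.4750, 17.3750, -5.4250, -17.6250, 12.1750, 15.3750, -14.4250, -10.9250
Σ(x_t−x̄)(x_{t+2}−x̄) = (-18.8519) + (-306.2344) + (-66.0494) + (-270.9844) + (-175.6244) + (-167.9719) = -1005.7163
Denominator Σ(x_t−x̄)² = 1366.0950
r_2 = -1005.7163 / 1366.0950 = -0.736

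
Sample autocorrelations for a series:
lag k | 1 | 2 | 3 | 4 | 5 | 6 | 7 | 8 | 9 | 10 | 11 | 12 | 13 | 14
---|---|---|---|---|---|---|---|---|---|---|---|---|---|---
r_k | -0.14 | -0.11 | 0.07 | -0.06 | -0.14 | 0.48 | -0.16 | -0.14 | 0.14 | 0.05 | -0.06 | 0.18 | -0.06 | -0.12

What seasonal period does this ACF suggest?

The largest autocorrelation is r_6 = 0.48, with a weaker echo at lag 12 (0.18); the remaining lags stay at or below 0.14.
The dominant spike at lag 6 indicates a seasonal period of 6.

6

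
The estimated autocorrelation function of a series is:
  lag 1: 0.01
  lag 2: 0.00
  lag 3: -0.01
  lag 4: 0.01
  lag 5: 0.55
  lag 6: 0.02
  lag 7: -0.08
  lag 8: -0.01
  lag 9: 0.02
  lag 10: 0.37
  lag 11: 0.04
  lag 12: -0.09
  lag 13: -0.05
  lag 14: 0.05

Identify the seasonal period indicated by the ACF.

5

The largest autocorrelation is r_5 = 0.55, with a weaker echo at lag 10 (0.37); the remaining lags stay at or below 0.05.
The dominant spike at lag 5 indicates a seasonal period of 5.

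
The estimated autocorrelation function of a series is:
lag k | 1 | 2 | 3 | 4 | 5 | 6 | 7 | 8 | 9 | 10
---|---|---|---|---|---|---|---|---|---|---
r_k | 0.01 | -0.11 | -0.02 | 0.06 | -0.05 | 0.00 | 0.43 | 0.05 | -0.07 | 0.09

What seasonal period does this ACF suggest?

The largest autocorrelation is r_7 = 0.43; the remaining lags stay at or below 0.09.
The dominant spike at lag 7 indicates a seasonal period of 7.

7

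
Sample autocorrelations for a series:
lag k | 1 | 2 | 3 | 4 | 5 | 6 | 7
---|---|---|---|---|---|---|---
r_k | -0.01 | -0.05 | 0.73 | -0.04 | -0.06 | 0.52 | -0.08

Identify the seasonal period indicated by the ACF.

The largest autocorrelation is r_3 = 0.73, with a weaker echo at lag 6 (0.52); the remaining lags stay at or below -0.01.
The dominant spike at lag 3 indicates a seasonal period of 3.

3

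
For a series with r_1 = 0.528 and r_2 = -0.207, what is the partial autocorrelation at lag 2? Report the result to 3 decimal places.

φ_{22} = (r_2 − r_1²) / (1 − r_1²)
r_1² = (0.528)² = 0.278784
Numerator = -0.207 − 0.2788 = -0.4858; denominator = 1 − 0.2788 = 0.7212
φ_{22} = -0.4858 / 0.7212 = -0.674

-0.674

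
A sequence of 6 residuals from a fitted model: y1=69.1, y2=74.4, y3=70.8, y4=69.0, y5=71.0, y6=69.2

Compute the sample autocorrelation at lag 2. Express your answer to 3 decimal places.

Mean ȳ = (69.1 + 74.4 + 70.8 + 69.0 + 71.0 + 69.2)/6 = 70.5833
Deviations from mean: -1.4833, 3.8167, 0.2167, -1.5833, 0.4167, -1.3833
Numerator Σ_{t=1}^{4}(y_t−ȳ)(y_{t+2}−ȳ) = -4.0839
Denominator Σ(y_t−ȳ)² = 21.4083
r_2 = -4.0839 / 21.4083 = -0.191

-0.191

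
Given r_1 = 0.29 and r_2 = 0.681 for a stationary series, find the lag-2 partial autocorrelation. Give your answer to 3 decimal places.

0.652

φ_{22} = (r_2 − r_1²) / (1 − r_1²)
r_1² = (0.29)² = 0.0841
Numerator = 0.681 − 0.0841 = 0.5969; denominator = 1 − 0.0841 = 0.9159
φ_{22} = 0.5969 / 0.9159 = 0.652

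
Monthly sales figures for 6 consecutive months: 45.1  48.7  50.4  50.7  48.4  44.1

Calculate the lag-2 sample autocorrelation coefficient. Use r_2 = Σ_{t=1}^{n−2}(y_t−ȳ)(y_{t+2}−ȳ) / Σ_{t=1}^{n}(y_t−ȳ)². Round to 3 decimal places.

Mean ȳ = (45.1 + 48.7 + 50.4 + 50.7 + 48.4 + 44.1)/6 = 47.9000
Σ(y_t−ȳ)(y_{t+2}−ȳ) = (-7.0000) + (2.2400) + (1.2500) + (-10.6400) = -14.1500
Denominator Σ(y_t−ȳ)² = 37.2600
r_2 = -14.1500 / 37.2600 = -0.380

-0.380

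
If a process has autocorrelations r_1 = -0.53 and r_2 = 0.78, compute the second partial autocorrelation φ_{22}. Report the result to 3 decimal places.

0.694

φ_{22} = (r_2 − r_1²) / (1 − r_1²)
r_1² = (-0.53)² = 0.2809
Numerator = 0.78 − 0.2809 = 0.4991; denominator = 1 − 0.2809 = 0.7191
φ_{22} = 0.4991 / 0.7191 = 0.694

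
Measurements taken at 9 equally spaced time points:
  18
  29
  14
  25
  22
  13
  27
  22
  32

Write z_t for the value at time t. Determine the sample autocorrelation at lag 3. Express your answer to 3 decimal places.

-0.038

Mean z̄ = (18 + 29 + 14 + 25 + 22 + 13 + 27 + 22 + 32)/9 = 22.4444
Numerator Σ_{t=1}^{6}(z_t−z̄)(z_{t+3}−z̄) = -12.9259
Denominator Σ(z_t−z̄)² = 342.2222
r_3 = -12.9259 / 342.2222 = -0.038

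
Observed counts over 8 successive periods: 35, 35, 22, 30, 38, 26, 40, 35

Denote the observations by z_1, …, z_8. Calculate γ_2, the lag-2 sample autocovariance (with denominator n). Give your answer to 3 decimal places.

-5.910

Mean z̄ = (35 + 35 + 22 + 30 + 38 + 26 + 40 + 35)/8 = 32.6250
Deviations: 2.3750, 2.3750, -10.6250, -2.6250, 5.3750, -6.6250, 7.3750, 2.3750
Σ_{t=1}^{6}(z_t−z̄)(z_{t+2}−z̄) = -47.2813
γ_2 = -47.2813 / 8 = -5.910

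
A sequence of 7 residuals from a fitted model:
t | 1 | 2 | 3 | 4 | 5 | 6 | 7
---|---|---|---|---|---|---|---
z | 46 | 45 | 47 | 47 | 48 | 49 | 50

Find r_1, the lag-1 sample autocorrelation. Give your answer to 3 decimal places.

0.530

Mean z̄ = (46 + 45 + 47 + 47 + 48 + 49 + 50)/7 = 47.4286
Deviations from mean: -1.4286, -2.4286, -0.4286, -0.4286, 0.5714, 1.5714, 2.5714
Σ(z_t−z̄)(z_{t+1}−z̄) = (3.4694) + (1.0408) + (0.1837) + (-0.2449) + (0.8980) + (4.0408) = 9.3878
Denominator Σ(z_t−z̄)² = 17.7143
r_1 = 9.3878 / 17.7143 = 0.530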